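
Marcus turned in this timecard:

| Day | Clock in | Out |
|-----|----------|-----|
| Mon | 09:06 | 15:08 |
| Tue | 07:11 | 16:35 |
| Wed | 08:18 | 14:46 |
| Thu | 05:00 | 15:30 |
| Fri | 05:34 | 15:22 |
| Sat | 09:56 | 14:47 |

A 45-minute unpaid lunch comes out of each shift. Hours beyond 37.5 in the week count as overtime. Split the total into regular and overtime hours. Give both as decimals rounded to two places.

Regular 37.50 hours, overtime 5.05 hours

Mon: 09:06–15:08 = 6 h 2 min; less 45 min break → 5 h 17 min
Tue: 07:11–16:35 = 9 h 24 min; less 45 min break → 8 h 39 min
Wed: 08:18–14:46 = 6 h 28 min; less 45 min break → 5 h 43 min
Thu: 05:00–15:30 = 10 h 30 min; less 45 min break → 9 h 45 min
Fri: 05:34–15:22 = 9 h 48 min; less 45 min break → 9 h 3 min
Sat: 09:56–14:47 = 4 h 51 min; less 45 min break → 4 h 6 min
Total worked: 42 h 33 min = 42.55 h.
Threshold 37.5 h → overtime 5 h 3 min, regular 37 h 30 min.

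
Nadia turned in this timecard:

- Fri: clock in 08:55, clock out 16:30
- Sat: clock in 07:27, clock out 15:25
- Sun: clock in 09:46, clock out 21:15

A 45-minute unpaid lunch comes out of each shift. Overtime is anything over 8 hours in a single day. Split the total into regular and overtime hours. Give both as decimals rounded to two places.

Regular 22.05 hours, overtime 2.73 hours

Fri: 08:55–16:30 = 7 h 35 min; less 45 min break → 6 h 50 min
Sat: 07:27–15:25 = 7 h 58 min; less 45 min break → 7 h 13 min
Sun: 09:46–21:15 = 11 h 29 min; less 45 min break → 10 h 44 min
Fri reg 6 h 50 min / OT 0 h 0 min; Sat reg 7 h 13 min / OT 0 h 0 min; Sun reg 8 h 0 min / OT 2 h 44 min.
Totals: regular 22 h 3 min, overtime 2 h 44 min.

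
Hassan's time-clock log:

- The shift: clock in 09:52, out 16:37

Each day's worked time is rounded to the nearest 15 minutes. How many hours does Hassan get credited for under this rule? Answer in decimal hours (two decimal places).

The shift: 09:52–16:37 = 6 h 45 min → rounds to 6 h 45 min

6.75 hours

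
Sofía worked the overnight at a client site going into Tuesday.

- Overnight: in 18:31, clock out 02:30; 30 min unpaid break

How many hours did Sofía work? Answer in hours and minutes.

Overnight: 18:31 → midnight = 5 h 29 min; midnight → 02:30 = 2 h 30 min; span 7 h 59 min; less 30 min break → 7 h 29 min

7 h 29 min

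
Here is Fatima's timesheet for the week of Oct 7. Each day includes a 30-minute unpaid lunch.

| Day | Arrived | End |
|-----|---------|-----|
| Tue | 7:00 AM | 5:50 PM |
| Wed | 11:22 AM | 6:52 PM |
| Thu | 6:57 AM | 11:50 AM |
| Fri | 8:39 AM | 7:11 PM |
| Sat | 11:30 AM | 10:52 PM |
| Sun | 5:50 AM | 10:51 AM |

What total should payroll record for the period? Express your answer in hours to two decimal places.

47.13 hours

Tue: 7:00 AM–5:50 PM = 10 h 50 min; less 30 min break → 10 h 20 min
Wed: 11:22 AM–6:52 PM = 7 h 30 min; less 30 min break → 7 h 0 min
Thu: 6:57 AM–11:50 AM = 4 h 53 min; less 30 min break → 4 h 23 min
Fri: 8:39 AM–7:11 PM = 10 h 32 min; less 30 min break → 10 h 2 min
Sat: 11:30 AM–10:52 PM = 11 h 22 min; less 30 min break → 10 h 52 min
Sun: 5:50 AM–10:51 AM = 5 h 1 min; less 30 min break → 4 h 31 min
Total: 10 h 20 min + 7 h 0 min + 4 h 23 min + 10 h 2 min + 10 h 52 min + 4 h 31 min = 47 h 8 min.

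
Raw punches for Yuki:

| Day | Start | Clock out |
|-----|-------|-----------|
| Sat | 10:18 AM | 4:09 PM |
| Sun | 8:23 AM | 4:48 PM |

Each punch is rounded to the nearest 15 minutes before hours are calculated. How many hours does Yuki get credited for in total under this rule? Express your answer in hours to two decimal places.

14.25 hours

Sat: in 10:18 AM→10:15 AM, out 4:09 PM→4:15 PM; 6 h 0 min
Sun: in 8:23 AM→8:30 AM, out 4:48 PM→4:45 PM; 8 h 15 min
Total credited: 14 h 15 min.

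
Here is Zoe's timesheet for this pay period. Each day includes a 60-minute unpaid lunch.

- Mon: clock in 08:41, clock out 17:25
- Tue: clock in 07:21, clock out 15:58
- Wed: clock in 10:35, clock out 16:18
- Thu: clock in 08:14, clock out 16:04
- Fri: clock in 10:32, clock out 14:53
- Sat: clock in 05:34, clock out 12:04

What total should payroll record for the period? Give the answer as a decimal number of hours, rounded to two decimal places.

35.75 hours

Mon: 08:41–17:25 = 8 h 44 min; less 60 min break → 7 h 44 min
Tue: 07:21–15:58 = 8 h 37 min; less 60 min break → 7 h 37 min
Wed: 10:35–16:18 = 5 h 43 min; less 60 min break → 4 h 43 min
Thu: 08:14–16:04 = 7 h 50 min; less 60 min break → 6 h 50 min
Fri: 10:32–14:53 = 4 h 21 min; less 60 min break → 3 h 21 min
Sat: 05:34–12:04 = 6 h 30 min; less 60 min break → 5 h 30 min
Total: 7 h 44 min + 7 h 37 min + 4 h 43 min + 6 h 50 min + 3 h 21 min + 5 h 30 min = 35 h 45 min.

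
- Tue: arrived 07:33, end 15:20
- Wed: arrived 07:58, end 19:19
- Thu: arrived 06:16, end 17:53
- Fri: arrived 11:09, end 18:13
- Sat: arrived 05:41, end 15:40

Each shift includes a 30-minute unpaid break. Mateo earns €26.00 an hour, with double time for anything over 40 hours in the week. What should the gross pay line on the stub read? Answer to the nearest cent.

Tue: 07:33–15:20 = 7 h 47 min; less 30 min break → 7 h 17 min
Wed: 07:58–19:19 = 11 h 21 min; less 30 min break → 10 h 51 min
Thu: 06:16–17:53 = 11 h 37 min; less 30 min break → 11 h 7 min
Fri: 11:09–18:13 = 7 h 4 min; less 30 min break → 6 h 34 min
Sat: 05:41–15:40 = 9 h 59 min; less 30 min break → 9 h 29 min
Total worked: 45 h 18 min = 2718 min.
Regular 40 h 0 min = 2400 min at €26.00/h; overtime 5 h 18 min = 318 min at €52.00/h.
Pay = (2400 × €26.00 + 318 × €52.00) ÷ 60 = €1315.60.

€1315.60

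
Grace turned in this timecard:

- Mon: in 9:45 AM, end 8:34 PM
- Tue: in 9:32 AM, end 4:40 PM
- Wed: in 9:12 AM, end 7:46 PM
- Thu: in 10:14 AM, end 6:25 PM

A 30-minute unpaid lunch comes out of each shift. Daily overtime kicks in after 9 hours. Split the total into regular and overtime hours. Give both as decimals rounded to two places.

Mon: 9:45 AM–8:34 PM = 10 h 49 min; less 30 min break → 10 h 19 min
Tue: 9:32 AM–4:40 PM = 7 h 8 min; less 30 min break → 6 h 38 min
Wed: 9:12 AM–7:46 PM = 10 h 34 min; less 30 min break → 10 h 4 min
Thu: 10:14 AM–6:25 PM = 8 h 11 min; less 30 min break → 7 h 41 min
Mon reg 9 h 0 min / OT 1 h 19 min; Tue reg 6 h 38 min / OT 0 h 0 min; Wed reg 9 h 0 min / OT 1 h 4 min; Thu reg 7 h 41 min / OT 0 h 0 min.
Totals: regular 32 h 19 min, overtime 2 h 23 min.

Regular 32.32 hours, overtime 2.38 hours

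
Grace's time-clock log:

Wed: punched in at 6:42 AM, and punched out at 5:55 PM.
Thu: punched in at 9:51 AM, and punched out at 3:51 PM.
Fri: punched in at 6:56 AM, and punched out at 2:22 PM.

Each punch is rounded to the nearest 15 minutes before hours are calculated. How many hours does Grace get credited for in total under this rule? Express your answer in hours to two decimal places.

Wed: in 6:42 AM→6:45 AM, out 5:55 PM→6:00 PM; 11 h 15 min
Thu: in 9:51 AM→9:45 AM, out 3:51 PM→3:45 PM; 6 h 0 min
Fri: in 6:56 AM→7:00 AM, out 2:22 PM→2:15 PM; 7 h 15 min
Total credited: 24 h 30 min.

24.50 hours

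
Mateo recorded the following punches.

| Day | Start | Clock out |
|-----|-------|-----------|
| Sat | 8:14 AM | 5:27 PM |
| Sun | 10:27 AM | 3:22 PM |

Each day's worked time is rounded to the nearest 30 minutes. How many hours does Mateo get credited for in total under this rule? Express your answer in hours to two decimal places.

Sat: 8:14 AM–5:27 PM = 9 h 13 min → rounds to 9 h 0 min
Sun: 10:27 AM–3:22 PM = 4 h 55 min → rounds to 5 h 0 min
Total credited: 14 h 0 min.

14.00 hours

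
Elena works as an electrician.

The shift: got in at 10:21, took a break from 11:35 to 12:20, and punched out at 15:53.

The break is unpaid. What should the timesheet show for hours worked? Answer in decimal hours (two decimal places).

The shift: 10:21–15:53 = 5 h 32 min; less 45 min break → 4 h 47 min

4.78 hours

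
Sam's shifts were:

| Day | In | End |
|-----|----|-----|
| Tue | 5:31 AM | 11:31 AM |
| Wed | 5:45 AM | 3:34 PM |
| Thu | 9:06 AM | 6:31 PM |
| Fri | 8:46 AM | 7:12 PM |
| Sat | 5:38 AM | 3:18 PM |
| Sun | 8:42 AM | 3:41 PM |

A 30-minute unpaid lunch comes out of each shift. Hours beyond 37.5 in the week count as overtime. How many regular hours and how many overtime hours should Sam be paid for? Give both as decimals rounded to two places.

Tue: 5:31 AM–11:31 AM = 6 h 0 min; less 30 min break → 5 h 30 min
Wed: 5:45 AM–3:34 PM = 9 h 49 min; less 30 min break → 9 h 19 min
Thu: 9:06 AM–6:31 PM = 9 h 25 min; less 30 min break → 8 h 55 min
Fri: 8:46 AM–7:12 PM = 10 h 26 min; less 30 min break → 9 h 56 min
Sat: 5:38 AM–3:18 PM = 9 h 40 min; less 30 min break → 9 h 10 min
Sun: 8:42 AM–3:41 PM = 6 h 59 min; less 30 min break → 6 h 29 min
Total worked: 49 h 19 min = 49.32 h.
Threshold 37.5 h → overtime 11 h 49 min, regular 37 h 30 min.

Regular 37.50 hours, overtime 11.82 hours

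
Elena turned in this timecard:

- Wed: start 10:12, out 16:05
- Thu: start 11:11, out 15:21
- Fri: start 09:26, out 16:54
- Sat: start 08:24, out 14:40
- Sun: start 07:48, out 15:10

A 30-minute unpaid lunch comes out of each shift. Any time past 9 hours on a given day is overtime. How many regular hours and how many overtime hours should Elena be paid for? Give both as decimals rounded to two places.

Regular 28.65 hours, overtime 0.00 hours

Wed: 10:12–16:05 = 5 h 53 min; less 30 min break → 5 h 23 min
Thu: 11:11–15:21 = 4 h 10 min; less 30 min break → 3 h 40 min
Fri: 09:26–16:54 = 7 h 28 min; less 30 min break → 6 h 58 min
Sat: 08:24–14:40 = 6 h 16 min; less 30 min break → 5 h 46 min
Sun: 07:48–15:10 = 7 h 22 min; less 30 min break → 6 h 52 min
Wed reg 5 h 23 min / OT 0 h 0 min; Thu reg 3 h 40 min / OT 0 h 0 min; Fri reg 6 h 58 min / OT 0 h 0 min; Sat reg 5 h 46 min / OT 0 h 0 min; Sun reg 6 h 52 min / OT 0 h 0 min.
Totals: regular 28 h 39 min, overtime 0 h 0 min.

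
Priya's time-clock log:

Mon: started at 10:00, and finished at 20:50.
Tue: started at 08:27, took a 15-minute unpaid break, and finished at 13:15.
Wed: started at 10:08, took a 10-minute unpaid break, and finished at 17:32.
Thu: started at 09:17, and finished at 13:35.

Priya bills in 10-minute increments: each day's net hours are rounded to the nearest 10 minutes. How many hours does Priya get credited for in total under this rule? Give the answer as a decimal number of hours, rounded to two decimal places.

Mon: 10:00–20:50 = 10 h 50 min → rounds to 10 h 50 min
Tue: 08:27–13:15 = 4 h 48 min − 15 min = 4 h 33 min → rounds to 4 h 30 min
Wed: 10:08–17:32 = 7 h 24 min − 10 min = 7 h 14 min → rounds to 7 h 10 min
Thu: 09:17–13:35 = 4 h 18 min → rounds to 4 h 20 min
Total credited: 26 h 50 min.

26.83 hours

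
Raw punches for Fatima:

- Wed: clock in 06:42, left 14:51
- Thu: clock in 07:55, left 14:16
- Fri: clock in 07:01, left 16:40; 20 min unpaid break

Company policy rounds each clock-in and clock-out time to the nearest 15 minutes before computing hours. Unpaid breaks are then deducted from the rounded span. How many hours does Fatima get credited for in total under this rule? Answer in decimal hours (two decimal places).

Wed: in 06:42→06:45, out 14:51→14:45; 8 h 0 min
Thu: in 07:55→08:00, out 14:16→14:15; 6 h 15 min
Fri: in 07:01→07:00, out 16:40→16:45; 9 h 45 min − 20 min = 9 h 25 min
Total credited: 23 h 40 min.

23.67 hours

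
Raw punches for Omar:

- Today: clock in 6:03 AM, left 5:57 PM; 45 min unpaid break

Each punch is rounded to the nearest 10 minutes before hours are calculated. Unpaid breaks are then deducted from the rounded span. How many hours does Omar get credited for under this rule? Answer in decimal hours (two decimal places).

11.25 hours

Today: in 6:03 AM→6:00 AM, out 5:57 PM→6:00 PM; 12 h 0 min − 45 min = 11 h 15 min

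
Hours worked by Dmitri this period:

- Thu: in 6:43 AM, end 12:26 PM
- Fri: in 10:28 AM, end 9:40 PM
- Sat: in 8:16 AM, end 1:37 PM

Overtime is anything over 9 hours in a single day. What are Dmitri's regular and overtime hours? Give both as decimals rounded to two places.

Regular 20.07 hours, overtime 2.20 hours

Thu: 6:43 AM–12:26 PM = 5 h 43 min
Fri: 10:28 AM–9:40 PM = 11 h 12 min
Sat: 8:16 AM–1:37 PM = 5 h 21 min
Thu reg 5 h 43 min / OT 0 h 0 min; Fri reg 9 h 0 min / OT 2 h 12 min; Sat reg 5 h 21 min / OT 0 h 0 min.
Totals: regular 20 h 4 min, overtime 2 h 12 min.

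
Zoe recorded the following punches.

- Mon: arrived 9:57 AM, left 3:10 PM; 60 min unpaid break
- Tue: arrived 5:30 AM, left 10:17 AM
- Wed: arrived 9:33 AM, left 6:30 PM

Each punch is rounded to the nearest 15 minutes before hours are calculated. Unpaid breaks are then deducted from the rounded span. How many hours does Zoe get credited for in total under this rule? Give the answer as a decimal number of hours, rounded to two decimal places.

18.00 hours

Mon: in 9:57 AM→10:00 AM, out 3:10 PM→3:15 PM; 5 h 15 min − 60 min = 4 h 15 min
Tue: in 5:30 AM→5:30 AM, out 10:17 AM→10:15 AM; 4 h 45 min
Wed: in 9:33 AM→9:30 AM, out 6:30 PM→6:30 PM; 9 h 0 min
Total credited: 18 h 0 min.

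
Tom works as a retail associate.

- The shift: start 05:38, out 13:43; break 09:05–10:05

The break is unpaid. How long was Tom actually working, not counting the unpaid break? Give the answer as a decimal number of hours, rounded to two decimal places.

7.08 hours

The shift: 05:38–13:43 = 8 h 5 min; less 60 min break → 7 h 5 min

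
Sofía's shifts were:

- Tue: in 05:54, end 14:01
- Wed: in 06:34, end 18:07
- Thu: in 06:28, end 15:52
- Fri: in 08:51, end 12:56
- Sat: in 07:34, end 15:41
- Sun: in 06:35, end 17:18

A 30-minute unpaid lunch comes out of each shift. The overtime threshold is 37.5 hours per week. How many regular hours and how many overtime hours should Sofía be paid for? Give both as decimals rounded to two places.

Regular 37.50 hours, overtime 11.48 hours

Tue: 05:54–14:01 = 8 h 7 min; less 30 min break → 7 h 37 min
Wed: 06:34–18:07 = 11 h 33 min; less 30 min break → 11 h 3 min
Thu: 06:28–15:52 = 9 h 24 min; less 30 min break → 8 h 54 min
Fri: 08:51–12:56 = 4 h 5 min; less 30 min break → 3 h 35 min
Sat: 07:34–15:41 = 8 h 7 min; less 30 min break → 7 h 37 min
Sun: 06:35–17:18 = 10 h 43 min; less 30 min break → 10 h 13 min
Total worked: 48 h 59 min = 48.98 h.
Threshold 37.5 h → overtime 11 h 29 min, regular 37 h 30 min.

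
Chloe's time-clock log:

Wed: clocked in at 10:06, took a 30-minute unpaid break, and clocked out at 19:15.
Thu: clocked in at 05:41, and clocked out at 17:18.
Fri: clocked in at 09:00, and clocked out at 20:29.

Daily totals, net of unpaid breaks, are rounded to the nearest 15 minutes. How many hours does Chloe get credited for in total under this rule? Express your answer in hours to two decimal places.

31.75 hours

Wed: 10:06–19:15 = 9 h 9 min − 30 min = 8 h 39 min → rounds to 8 h 45 min
Thu: 05:41–17:18 = 11 h 37 min → rounds to 11 h 30 min
Fri: 09:00–20:29 = 11 h 29 min → rounds to 11 h 30 min
Total credited: 31 h 45 min.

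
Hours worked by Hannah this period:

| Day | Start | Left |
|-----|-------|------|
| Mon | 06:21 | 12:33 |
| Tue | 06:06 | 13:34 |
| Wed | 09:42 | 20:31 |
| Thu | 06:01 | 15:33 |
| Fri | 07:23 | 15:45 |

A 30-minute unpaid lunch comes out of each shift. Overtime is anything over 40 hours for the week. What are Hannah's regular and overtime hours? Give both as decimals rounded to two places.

Mon: 06:21–12:33 = 6 h 12 min; less 30 min break → 5 h 42 min
Tue: 06:06–13:34 = 7 h 28 min; less 30 min break → 6 h 58 min
Wed: 09:42–20:31 = 10 h 49 min; less 30 min break → 10 h 19 min
Thu: 06:01–15:33 = 9 h 32 min; less 30 min break → 9 h 2 min
Fri: 07:23–15:45 = 8 h 22 min; less 30 min break → 7 h 52 min
Total worked: 39 h 53 min = 39.88 h.
Threshold 40 h → overtime 0 h 0 min, regular 39 h 53 min.

Regular 39.88 hours, overtime 0.00 hours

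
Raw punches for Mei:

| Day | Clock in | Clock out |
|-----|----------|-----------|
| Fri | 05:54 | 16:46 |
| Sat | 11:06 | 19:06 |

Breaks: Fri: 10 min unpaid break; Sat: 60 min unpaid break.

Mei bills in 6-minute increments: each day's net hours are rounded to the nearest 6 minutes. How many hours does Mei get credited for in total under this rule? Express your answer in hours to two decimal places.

Fri: 05:54–16:46 = 10 h 52 min − 10 min = 10 h 42 min → rounds to 10 h 42 min
Sat: 11:06–19:06 = 8 h 0 min − 60 min = 7 h 0 min → rounds to 7 h 0 min
Total credited: 17 h 42 min.

17.70 hours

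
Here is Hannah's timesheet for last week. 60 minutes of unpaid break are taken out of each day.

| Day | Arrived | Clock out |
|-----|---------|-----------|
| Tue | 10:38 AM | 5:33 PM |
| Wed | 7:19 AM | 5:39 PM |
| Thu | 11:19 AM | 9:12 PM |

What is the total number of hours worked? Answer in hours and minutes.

Tue: 10:38 AM–5:33 PM = 6 h 55 min; less 60 min break → 5 h 55 min
Wed: 7:19 AM–5:39 PM = 10 h 20 min; less 60 min break → 9 h 20 min
Thu: 11:19 AM–9:12 PM = 9 h 53 min; less 60 min break → 8 h 53 min
Total: 5 h 55 min + 9 h 20 min + 8 h 53 min = 24 h 8 min.

24 h 8 min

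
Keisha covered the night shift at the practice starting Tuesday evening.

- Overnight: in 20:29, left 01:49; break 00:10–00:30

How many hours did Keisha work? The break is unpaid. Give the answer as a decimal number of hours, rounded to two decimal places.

5.00 hours

Overnight: 20:29 → midnight = 3 h 31 min; midnight → 01:49 = 1 h 49 min; span 5 h 20 min; less 20 min break → 5 h 0 min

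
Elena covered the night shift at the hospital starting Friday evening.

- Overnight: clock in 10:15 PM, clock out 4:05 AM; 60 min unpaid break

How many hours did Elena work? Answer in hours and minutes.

Overnight: 10:15 PM → midnight = 1 h 45 min; midnight → 4:05 AM = 4 h 5 min; span 5 h 50 min; less 60 min break → 4 h 50 min

4 h 50 min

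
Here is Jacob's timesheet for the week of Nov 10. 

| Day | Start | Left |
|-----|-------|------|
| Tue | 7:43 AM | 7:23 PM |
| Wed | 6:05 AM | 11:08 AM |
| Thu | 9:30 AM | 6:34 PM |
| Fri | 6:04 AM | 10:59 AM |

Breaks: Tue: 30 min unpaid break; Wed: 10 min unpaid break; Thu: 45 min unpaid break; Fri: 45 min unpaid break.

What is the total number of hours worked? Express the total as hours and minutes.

28 h 32 min

Tue: 7:43 AM–7:23 PM = 11 h 40 min; less 30 min break → 11 h 10 min
Wed: 6:05 AM–11:08 AM = 5 h 3 min; less 10 min break → 4 h 53 min
Thu: 9:30 AM–6:34 PM = 9 h 4 min; less 45 min break → 8 h 19 min
Fri: 6:04 AM–10:59 AM = 4 h 55 min; less 45 min break → 4 h 10 min
Total: 11 h 10 min + 4 h 53 min + 8 h 19 min + 4 h 10 min = 28 h 32 min.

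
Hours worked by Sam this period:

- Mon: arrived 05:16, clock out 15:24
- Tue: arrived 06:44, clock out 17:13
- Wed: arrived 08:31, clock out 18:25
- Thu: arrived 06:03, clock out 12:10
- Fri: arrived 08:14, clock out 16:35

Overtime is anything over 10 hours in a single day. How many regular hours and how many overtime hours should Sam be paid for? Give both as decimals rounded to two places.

Mon: 05:16–15:24 = 10 h 8 min
Tue: 06:44–17:13 = 10 h 29 min
Wed: 08:31–18:25 = 9 h 54 min
Thu: 06:03–12:10 = 6 h 7 min
Fri: 08:14–16:35 = 8 h 21 min
Mon reg 10 h 0 min / OT 0 h 8 min; Tue reg 10 h 0 min / OT 0 h 29 min; Wed reg 9 h 54 min / OT 0 h 0 min; Thu reg 6 h 7 min / OT 0 h 0 min; Fri reg 8 h 21 min / OT 0 h 0 min.
Totals: regular 44 h 22 min, overtime 0 h 37 min.

Regular 44.37 hours, overtime 0.62 hours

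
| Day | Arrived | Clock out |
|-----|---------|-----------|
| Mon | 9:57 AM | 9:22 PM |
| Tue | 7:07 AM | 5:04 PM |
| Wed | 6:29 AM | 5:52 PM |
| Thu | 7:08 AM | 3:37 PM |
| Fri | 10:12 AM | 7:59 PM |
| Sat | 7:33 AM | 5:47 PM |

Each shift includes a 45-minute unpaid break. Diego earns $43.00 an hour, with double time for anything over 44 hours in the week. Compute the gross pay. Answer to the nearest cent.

Mon: 9:57 AM–9:22 PM = 11 h 25 min; less 45 min break → 10 h 40 min
Tue: 7:07 AM–5:04 PM = 9 h 57 min; less 45 min break → 9 h 12 min
Wed: 6:29 AM–5:52 PM = 11 h 23 min; less 45 min break → 10 h 38 min
Thu: 7:08 AM–3:37 PM = 8 h 29 min; less 45 min break → 7 h 44 min
Fri: 10:12 AM–7:59 PM = 9 h 47 min; less 45 min break → 9 h 2 min
Sat: 7:33 AM–5:47 PM = 10 h 14 min; less 45 min break → 9 h 29 min
Total worked: 56 h 45 min = 3405 min.
Regular 44 h 0 min = 2640 min at $43.00/h; overtime 12 h 45 min = 765 min at $86.00/h.
Pay = (2640 × $43.00 + 765 × $86.00) ÷ 60 = $2988.50.

$2988.50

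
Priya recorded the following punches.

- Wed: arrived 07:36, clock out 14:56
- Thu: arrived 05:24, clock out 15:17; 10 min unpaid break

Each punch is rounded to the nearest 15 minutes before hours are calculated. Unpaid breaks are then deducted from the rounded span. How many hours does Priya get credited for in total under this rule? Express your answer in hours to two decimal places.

Wed: in 07:36→07:30, out 14:56→15:00; 7 h 30 min
Thu: in 05:24→05:30, out 15:17→15:15; 9 h 45 min − 10 min = 9 h 35 min
Total credited: 17 h 5 min.

17.08 hours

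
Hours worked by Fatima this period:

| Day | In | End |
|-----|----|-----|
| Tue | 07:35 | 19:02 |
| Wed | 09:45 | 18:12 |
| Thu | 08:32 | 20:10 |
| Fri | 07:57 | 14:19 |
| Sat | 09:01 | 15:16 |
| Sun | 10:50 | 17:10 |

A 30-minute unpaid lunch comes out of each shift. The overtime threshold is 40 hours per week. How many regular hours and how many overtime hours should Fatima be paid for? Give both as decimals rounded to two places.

Regular 40.00 hours, overtime 7.48 hours

Tue: 07:35–19:02 = 11 h 27 min; less 30 min break → 10 h 57 min
Wed: 09:45–18:12 = 8 h 27 min; less 30 min break → 7 h 57 min
Thu: 08:32–20:10 = 11 h 38 min; less 30 min break → 11 h 8 min
Fri: 07:57–14:19 = 6 h 22 min; less 30 min break → 5 h 52 min
Sat: 09:01–15:16 = 6 h 15 min; less 30 min break → 5 h 45 min
Sun: 10:50–17:10 = 6 h 20 min; less 30 min break → 5 h 50 min
Total worked: 47 h 29 min = 47.48 h.
Threshold 40 h → overtime 7 h 29 min, regular 40 h 0 min.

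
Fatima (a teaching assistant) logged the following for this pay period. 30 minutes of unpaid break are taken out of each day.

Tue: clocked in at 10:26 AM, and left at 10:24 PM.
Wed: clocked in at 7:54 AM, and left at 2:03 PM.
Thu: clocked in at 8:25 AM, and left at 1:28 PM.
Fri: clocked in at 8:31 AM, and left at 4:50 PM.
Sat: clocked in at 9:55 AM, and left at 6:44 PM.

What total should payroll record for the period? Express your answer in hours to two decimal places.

37.80 hours

Tue: 10:26 AM–10:24 PM = 11 h 58 min; less 30 min break → 11 h 28 min
Wed: 7:54 AM–2:03 PM = 6 h 9 min; less 30 min break → 5 h 39 min
Thu: 8:25 AM–1:28 PM = 5 h 3 min; less 30 min break → 4 h 33 min
Fri: 8:31 AM–4:50 PM = 8 h 19 min; less 30 min break → 7 h 49 min
Sat: 9:55 AM–6:44 PM = 8 h 49 min; less 30 min break → 8 h 19 min
Total: 11 h 28 min + 5 h 39 min + 4 h 33 min + 7 h 49 min + 8 h 19 min = 37 h 48 min.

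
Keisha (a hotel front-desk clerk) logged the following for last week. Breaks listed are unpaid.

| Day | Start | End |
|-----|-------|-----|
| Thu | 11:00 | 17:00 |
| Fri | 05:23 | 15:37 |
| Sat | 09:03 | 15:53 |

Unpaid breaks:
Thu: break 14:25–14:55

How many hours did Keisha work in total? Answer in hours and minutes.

22 h 34 min

Thu: 11:00–17:00 = 6 h 0 min; less 30 min break → 5 h 30 min
Fri: 05:23–15:37 = 10 h 14 min
Sat: 09:03–15:53 = 6 h 50 min
Total: 5 h 30 min + 10 h 14 min + 6 h 50 min = 22 h 34 min.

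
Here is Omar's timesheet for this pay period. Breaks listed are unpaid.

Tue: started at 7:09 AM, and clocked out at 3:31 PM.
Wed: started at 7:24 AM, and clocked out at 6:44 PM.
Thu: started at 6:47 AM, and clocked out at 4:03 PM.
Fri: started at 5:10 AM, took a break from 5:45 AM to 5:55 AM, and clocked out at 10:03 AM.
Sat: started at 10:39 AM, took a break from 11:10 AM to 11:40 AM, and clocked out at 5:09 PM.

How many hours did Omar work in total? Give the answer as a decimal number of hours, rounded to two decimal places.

Tue: 7:09 AM–3:31 PM = 8 h 22 min
Wed: 7:24 AM–6:44 PM = 11 h 20 min
Thu: 6:47 AM–4:03 PM = 9 h 16 min
Fri: 5:10 AM–10:03 AM = 4 h 53 min; less 10 min break → 4 h 43 min
Sat: 10:39 AM–5:09 PM = 6 h 30 min; less 30 min break → 6 h 0 min
Total: 8 h 22 min + 11 h 20 min + 9 h 16 min + 4 h 43 min + 6 h 0 min = 39 h 41 min.

39.68 hours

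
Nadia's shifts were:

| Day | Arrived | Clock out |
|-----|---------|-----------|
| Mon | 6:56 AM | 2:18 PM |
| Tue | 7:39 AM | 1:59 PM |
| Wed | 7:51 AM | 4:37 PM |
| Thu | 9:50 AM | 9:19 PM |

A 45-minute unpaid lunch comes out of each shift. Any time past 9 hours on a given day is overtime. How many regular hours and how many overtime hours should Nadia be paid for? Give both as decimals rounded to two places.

Mon: 6:56 AM–2:18 PM = 7 h 22 min; less 45 min break → 6 h 37 min
Tue: 7:39 AM–1:59 PM = 6 h 20 min; less 45 min break → 5 h 35 min
Wed: 7:51 AM–4:37 PM = 8 h 46 min; less 45 min break → 8 h 1 min
Thu: 9:50 AM–9:19 PM = 11 h 29 min; less 45 min break → 10 h 44 min
Mon reg 6 h 37 min / OT 0 h 0 min; Tue reg 5 h 35 min / OT 0 h 0 min; Wed reg 8 h 1 min / OT 0 h 0 min; Thu reg 9 h 0 min / OT 1 h 44 min.
Totals: regular 29 h 13 min, overtime 1 h 44 min.

Regular 29.22 hours, overtime 1.73 hours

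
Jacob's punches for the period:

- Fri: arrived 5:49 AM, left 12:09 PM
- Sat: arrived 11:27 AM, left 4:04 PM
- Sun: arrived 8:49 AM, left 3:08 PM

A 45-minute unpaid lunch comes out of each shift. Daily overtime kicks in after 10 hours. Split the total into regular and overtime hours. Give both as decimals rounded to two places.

Regular 15.02 hours, overtime 0.00 hours

Fri: 5:49 AM–12:09 PM = 6 h 20 min; less 45 min break → 5 h 35 min
Sat: 11:27 AM–4:04 PM = 4 h 37 min; less 45 min break → 3 h 52 min
Sun: 8:49 AM–3:08 PM = 6 h 19 min; less 45 min break → 5 h 34 min
Fri reg 5 h 35 min / OT 0 h 0 min; Sat reg 3 h 52 min / OT 0 h 0 min; Sun reg 5 h 34 min / OT 0 h 0 min.
Totals: regular 15 h 1 min, overtime 0 h 0 min.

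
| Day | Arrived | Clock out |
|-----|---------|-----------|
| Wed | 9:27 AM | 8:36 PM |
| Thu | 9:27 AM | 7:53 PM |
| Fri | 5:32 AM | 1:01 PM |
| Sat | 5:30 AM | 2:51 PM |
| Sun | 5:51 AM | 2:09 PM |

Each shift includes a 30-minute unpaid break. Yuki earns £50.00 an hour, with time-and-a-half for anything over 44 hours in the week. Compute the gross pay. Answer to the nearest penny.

£2216.25

Wed: 9:27 AM–8:36 PM = 11 h 9 min; less 30 min break → 10 h 39 min
Thu: 9:27 AM–7:53 PM = 10 h 26 min; less 30 min break → 9 h 56 min
Fri: 5:32 AM–1:01 PM = 7 h 29 min; less 30 min break → 6 h 59 min
Sat: 5:30 AM–2:51 PM = 9 h 21 min; less 30 min break → 8 h 51 min
Sun: 5:51 AM–2:09 PM = 8 h 18 min; less 30 min break → 7 h 48 min
Total worked: 44 h 13 min = 2653 min.
Regular 44 h 0 min = 2640 min at £50.00/h; overtime 0 h 13 min = 13 min at £75.00/h.
Pay = (2640 × £50.00 + 13 × £75.00) ÷ 60 = £2216.25.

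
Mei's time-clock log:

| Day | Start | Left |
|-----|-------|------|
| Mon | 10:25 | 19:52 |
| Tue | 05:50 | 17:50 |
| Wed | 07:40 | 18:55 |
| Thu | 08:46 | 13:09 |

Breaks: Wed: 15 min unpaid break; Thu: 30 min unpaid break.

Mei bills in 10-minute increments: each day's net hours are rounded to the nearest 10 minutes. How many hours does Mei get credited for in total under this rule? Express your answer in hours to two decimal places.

36.33 hours

Mon: 10:25–19:52 = 9 h 27 min → rounds to 9 h 30 min
Tue: 05:50–17:50 = 12 h 0 min → rounds to 12 h 0 min
Wed: 07:40–18:55 = 11 h 15 min − 15 min = 11 h 0 min → rounds to 11 h 0 min
Thu: 08:46–13:09 = 4 h 23 min − 30 min = 3 h 53 min → rounds to 3 h 50 min
Total credited: 36 h 20 min.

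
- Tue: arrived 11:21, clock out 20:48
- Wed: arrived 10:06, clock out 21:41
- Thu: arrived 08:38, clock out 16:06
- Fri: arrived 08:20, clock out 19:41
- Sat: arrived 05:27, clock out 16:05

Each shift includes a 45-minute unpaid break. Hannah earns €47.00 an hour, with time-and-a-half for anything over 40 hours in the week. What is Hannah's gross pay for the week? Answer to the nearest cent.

Tue: 11:21–20:48 = 9 h 27 min; less 45 min break → 8 h 42 min
Wed: 10:06–21:41 = 11 h 35 min; less 45 min break → 10 h 50 min
Thu: 08:38–16:06 = 7 h 28 min; less 45 min break → 6 h 43 min
Fri: 08:20–19:41 = 11 h 21 min; less 45 min break → 10 h 36 min
Sat: 05:27–16:05 = 10 h 38 min; less 45 min break → 9 h 53 min
Total worked: 46 h 44 min = 2804 min.
Regular 40 h 0 min = 2400 min at €47.00/h; overtime 6 h 44 min = 404 min at €70.50/h.
Pay = (2400 × €47.00 + 404 × €70.50) ÷ 60 = €2354.70.

€2354.70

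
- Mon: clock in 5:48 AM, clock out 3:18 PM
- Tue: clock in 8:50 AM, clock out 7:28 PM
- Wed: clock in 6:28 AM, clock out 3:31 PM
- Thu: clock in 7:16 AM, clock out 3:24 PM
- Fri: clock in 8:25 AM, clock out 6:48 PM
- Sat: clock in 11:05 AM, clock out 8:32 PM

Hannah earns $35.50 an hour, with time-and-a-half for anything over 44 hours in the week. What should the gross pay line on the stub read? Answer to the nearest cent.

$2262.24

Mon: 5:48 AM–3:18 PM = 9 h 30 min
Tue: 8:50 AM–7:28 PM = 10 h 38 min
Wed: 6:28 AM–3:31 PM = 9 h 3 min
Thu: 7:16 AM–3:24 PM = 8 h 8 min
Fri: 8:25 AM–6:48 PM = 10 h 23 min
Sat: 11:05 AM–8:32 PM = 9 h 27 min
Total worked: 57 h 9 min = 3429 min.
Regular 44 h 0 min = 2640 min at $35.50/h; overtime 13 h 9 min = 789 min at $53.25/h.
Pay = (2640 × $35.50 + 789 × $53.25) ÷ 60 = $2262.24.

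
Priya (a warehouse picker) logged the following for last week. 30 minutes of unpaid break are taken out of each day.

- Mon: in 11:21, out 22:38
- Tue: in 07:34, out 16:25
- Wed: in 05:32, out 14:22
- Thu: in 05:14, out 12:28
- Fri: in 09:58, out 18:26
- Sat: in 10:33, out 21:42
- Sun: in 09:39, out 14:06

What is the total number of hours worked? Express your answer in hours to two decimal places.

Mon: 11:21–22:38 = 11 h 17 min; less 30 min break → 10 h 47 min
Tue: 07:34–16:25 = 8 h 51 min; less 30 min break → 8 h 21 min
Wed: 05:32–14:22 = 8 h 50 min; less 30 min break → 8 h 20 min
Thu: 05:14–12:28 = 7 h 14 min; less 30 min break → 6 h 44 min
Fri: 09:58–18:26 = 8 h 28 min; less 30 min break → 7 h 58 min
Sat: 10:33–21:42 = 11 h 9 min; less 30 min break → 10 h 39 min
Sun: 09:39–14:06 = 4 h 27 min; less 30 min break → 3 h 57 min
Total: 10 h 47 min + 8 h 21 min + 8 h 20 min + 6 h 44 min + 7 h 58 min + 10 h 39 min + 3 h 57 min = 56 h 46 min.

56.77 hours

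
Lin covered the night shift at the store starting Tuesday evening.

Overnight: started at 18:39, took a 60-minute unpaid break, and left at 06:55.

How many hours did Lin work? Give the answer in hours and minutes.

Overnight: 18:39 → midnight = 5 h 21 min; midnight → 06:55 = 6 h 55 min; span 12 h 16 min; less 60 min break → 11 h 16 min

11 h 16 min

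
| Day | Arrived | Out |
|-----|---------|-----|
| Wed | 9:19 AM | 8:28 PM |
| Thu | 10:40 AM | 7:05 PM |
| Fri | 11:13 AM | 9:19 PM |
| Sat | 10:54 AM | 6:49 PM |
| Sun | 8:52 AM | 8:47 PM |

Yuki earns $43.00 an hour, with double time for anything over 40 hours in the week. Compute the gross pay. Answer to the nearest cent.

Wed: 9:19 AM–8:28 PM = 11 h 9 min
Thu: 10:40 AM–7:05 PM = 8 h 25 min
Fri: 11:13 AM–9:19 PM = 10 h 6 min
Sat: 10:54 AM–6:49 PM = 7 h 55 min
Sun: 8:52 AM–8:47 PM = 11 h 55 min
Total worked: 49 h 30 min = 2970 min.
Regular 40 h 0 min = 2400 min at $43.00/h; overtime 9 h 30 min = 570 min at $86.00/h.
Pay = (2400 × $43.00 + 570 × $86.00) ÷ 60 = $2537.00.

$2537.00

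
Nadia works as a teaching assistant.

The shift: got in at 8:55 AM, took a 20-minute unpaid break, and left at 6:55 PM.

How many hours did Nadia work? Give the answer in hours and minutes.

9 h 40 min

The shift: 8:55 AM–6:55 PM = 10 h 0 min; less 20 min break → 9 h 40 min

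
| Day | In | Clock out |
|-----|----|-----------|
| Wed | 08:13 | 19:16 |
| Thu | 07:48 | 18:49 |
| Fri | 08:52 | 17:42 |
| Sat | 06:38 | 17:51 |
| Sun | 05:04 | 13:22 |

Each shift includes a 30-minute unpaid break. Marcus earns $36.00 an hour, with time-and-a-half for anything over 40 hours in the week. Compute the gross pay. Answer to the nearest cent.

Wed: 08:13–19:16 = 11 h 3 min; less 30 min break → 10 h 33 min
Thu: 07:48–18:49 = 11 h 1 min; less 30 min break → 10 h 31 min
Fri: 08:52–17:42 = 8 h 50 min; less 30 min break → 8 h 20 min
Sat: 06:38–17:51 = 11 h 13 min; less 30 min break → 10 h 43 min
Sun: 05:04–13:22 = 8 h 18 min; less 30 min break → 7 h 48 min
Total worked: 47 h 55 min = 2875 min.
Regular 40 h 0 min = 2400 min at $36.00/h; overtime 7 h 55 min = 475 min at $54.00/h.
Pay = (2400 × $36.00 + 475 × $54.00) ÷ 60 = $1867.50.

$1867.50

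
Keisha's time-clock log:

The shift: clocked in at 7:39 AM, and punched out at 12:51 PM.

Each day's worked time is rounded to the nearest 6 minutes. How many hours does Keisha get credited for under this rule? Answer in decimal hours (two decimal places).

5.20 hours

The shift: 7:39 AM–12:51 PM = 5 h 12 min → rounds to 5 h 12 min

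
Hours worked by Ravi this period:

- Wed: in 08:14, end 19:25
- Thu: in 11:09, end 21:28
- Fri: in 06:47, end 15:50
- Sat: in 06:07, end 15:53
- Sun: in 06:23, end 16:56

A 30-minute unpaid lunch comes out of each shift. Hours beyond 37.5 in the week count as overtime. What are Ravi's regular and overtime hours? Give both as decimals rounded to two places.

Regular 37.50 hours, overtime 10.87 hours

Wed: 08:14–19:25 = 11 h 11 min; less 30 min break → 10 h 41 min
Thu: 11:09–21:28 = 10 h 19 min; less 30 min break → 9 h 49 min
Fri: 06:47–15:50 = 9 h 3 min; less 30 min break → 8 h 33 min
Sat: 06:07–15:53 = 9 h 46 min; less 30 min break → 9 h 16 min
Sun: 06:23–16:56 = 10 h 33 min; less 30 min break → 10 h 3 min
Total worked: 48 h 22 min = 48.37 h.
Threshold 37.5 h → overtime 10 h 52 min, regular 37 h 30 min.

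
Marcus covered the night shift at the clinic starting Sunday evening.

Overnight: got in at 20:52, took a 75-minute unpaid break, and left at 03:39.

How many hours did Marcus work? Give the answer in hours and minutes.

5 h 32 min

Overnight: 20:52 → midnight = 3 h 8 min; midnight → 03:39 = 3 h 39 min; span 6 h 47 min; less 75 min break → 5 h 32 min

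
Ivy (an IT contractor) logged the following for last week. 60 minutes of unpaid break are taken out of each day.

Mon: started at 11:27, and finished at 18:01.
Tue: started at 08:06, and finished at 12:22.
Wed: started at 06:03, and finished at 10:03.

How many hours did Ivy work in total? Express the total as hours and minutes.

Mon: 11:27–18:01 = 6 h 34 min; less 60 min break → 5 h 34 min
Tue: 08:06–12:22 = 4 h 16 min; less 60 min break → 3 h 16 min
Wed: 06:03–10:03 = 4 h 0 min; less 60 min break → 3 h 0 min
Total: 5 h 34 min + 3 h 16 min + 3 h 0 min = 11 h 50 min.

11 h 50 min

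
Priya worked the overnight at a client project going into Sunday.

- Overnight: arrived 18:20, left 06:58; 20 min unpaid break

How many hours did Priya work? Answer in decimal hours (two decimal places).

Overnight: 18:20 → midnight = 5 h 40 min; midnight → 06:58 = 6 h 58 min; span 12 h 38 min; less 20 min break → 12 h 18 min

12.30 hours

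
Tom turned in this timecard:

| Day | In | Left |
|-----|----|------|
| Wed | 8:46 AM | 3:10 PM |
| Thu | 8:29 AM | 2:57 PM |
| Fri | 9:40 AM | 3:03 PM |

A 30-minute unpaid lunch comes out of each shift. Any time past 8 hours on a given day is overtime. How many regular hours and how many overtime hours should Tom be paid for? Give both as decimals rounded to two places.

Wed: 8:46 AM–3:10 PM = 6 h 24 min; less 30 min break → 5 h 54 min
Thu: 8:29 AM–2:57 PM = 6 h 28 min; less 30 min break → 5 h 58 min
Fri: 9:40 AM–3:03 PM = 5 h 23 min; less 30 min break → 4 h 53 min
Wed reg 5 h 54 min / OT 0 h 0 min; Thu reg 5 h 58 min / OT 0 h 0 min; Fri reg 4 h 53 min / OT 0 h 0 min.
Totals: regular 16 h 45 min, overtime 0 h 0 min.

Regular 16.75 hours, overtime 0.00 hours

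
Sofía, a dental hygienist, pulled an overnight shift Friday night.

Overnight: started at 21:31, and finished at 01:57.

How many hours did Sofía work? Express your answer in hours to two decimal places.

Overnight: 21:31 → midnight = 2 h 29 min; midnight → 01:57 = 1 h 57 min; span 4 h 26 min

4.43 hours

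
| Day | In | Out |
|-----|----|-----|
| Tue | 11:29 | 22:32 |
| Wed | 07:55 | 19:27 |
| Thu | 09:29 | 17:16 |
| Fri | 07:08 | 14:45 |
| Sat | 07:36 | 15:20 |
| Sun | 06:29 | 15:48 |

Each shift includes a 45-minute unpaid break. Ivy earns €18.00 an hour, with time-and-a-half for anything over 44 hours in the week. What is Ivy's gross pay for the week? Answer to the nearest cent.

Tue: 11:29–22:32 = 11 h 3 min; less 45 min break → 10 h 18 min
Wed: 07:55–19:27 = 11 h 32 min; less 45 min break → 10 h 47 min
Thu: 09:29–17:16 = 7 h 47 min; less 45 min break → 7 h 2 min
Fri: 07:08–14:45 = 7 h 37 min; less 45 min break → 6 h 52 min
Sat: 07:36–15:20 = 7 h 44 min; less 45 min break → 6 h 59 min
Sun: 06:29–15:48 = 9 h 19 min; less 45 min break → 8 h 34 min
Total worked: 50 h 32 min = 3032 min.
Regular 44 h 0 min = 2640 min at €18.00/h; overtime 6 h 32 min = 392 min at €27.00/h.
Pay = (2640 × €18.00 + 392 × €27.00) ÷ 60 = €968.40.

€968.40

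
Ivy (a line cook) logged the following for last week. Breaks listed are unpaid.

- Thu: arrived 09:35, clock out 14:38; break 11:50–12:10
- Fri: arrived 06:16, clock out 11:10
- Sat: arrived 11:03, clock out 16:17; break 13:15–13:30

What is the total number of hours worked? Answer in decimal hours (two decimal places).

Thu: 09:35–14:38 = 5 h 3 min; less 20 min break → 4 h 43 min
Fri: 06:16–11:10 = 4 h 54 min
Sat: 11:03–16:17 = 5 h 14 min; less 15 min break → 4 h 59 min
Total: 4 h 43 min + 4 h 54 min + 4 h 59 min = 14 h 36 min.

14.60 hours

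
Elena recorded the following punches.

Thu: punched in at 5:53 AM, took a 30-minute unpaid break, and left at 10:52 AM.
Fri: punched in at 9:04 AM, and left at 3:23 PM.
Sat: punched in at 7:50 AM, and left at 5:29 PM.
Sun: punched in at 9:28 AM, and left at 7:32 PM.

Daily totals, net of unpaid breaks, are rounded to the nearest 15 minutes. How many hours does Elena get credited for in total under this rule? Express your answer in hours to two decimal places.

30.50 hours

Thu: 5:53 AM–10:52 AM = 4 h 59 min − 30 min = 4 h 29 min → rounds to 4 h 30 min
Fri: 9:04 AM–3:23 PM = 6 h 19 min → rounds to 6 h 15 min
Sat: 7:50 AM–5:29 PM = 9 h 39 min → rounds to 9 h 45 min
Sun: 9:28 AM–7:32 PM = 10 h 4 min → rounds to 10 h 0 min
Total credited: 30 h 30 min.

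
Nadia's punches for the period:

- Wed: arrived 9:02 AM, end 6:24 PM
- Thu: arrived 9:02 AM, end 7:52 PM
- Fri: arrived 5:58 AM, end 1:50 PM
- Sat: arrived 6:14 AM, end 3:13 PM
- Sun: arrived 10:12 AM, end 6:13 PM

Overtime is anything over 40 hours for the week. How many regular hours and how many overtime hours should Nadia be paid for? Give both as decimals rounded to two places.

Regular 40.00 hours, overtime 5.07 hours

Wed: 9:02 AM–6:24 PM = 9 h 22 min
Thu: 9:02 AM–7:52 PM = 10 h 50 min
Fri: 5:58 AM–1:50 PM = 7 h 52 min
Sat: 6:14 AM–3:13 PM = 8 h 59 min
Sun: 10:12 AM–6:13 PM = 8 h 1 min
Total worked: 45 h 4 min = 45.07 h.
Threshold 40 h → overtime 5 h 4 min, regular 40 h 0 min.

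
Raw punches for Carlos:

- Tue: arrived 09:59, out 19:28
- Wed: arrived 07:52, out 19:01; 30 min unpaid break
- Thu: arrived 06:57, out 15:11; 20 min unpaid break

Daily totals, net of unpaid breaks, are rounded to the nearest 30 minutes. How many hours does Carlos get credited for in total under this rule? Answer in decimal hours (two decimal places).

28.00 hours

Tue: 09:59–19:28 = 9 h 29 min → rounds to 9 h 30 min
Wed: 07:52–19:01 = 11 h 9 min − 30 min = 10 h 39 min → rounds to 10 h 30 min
Thu: 06:57–15:11 = 8 h 14 min − 20 min = 7 h 54 min → rounds to 8 h 0 min
Total credited: 28 h 0 min.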